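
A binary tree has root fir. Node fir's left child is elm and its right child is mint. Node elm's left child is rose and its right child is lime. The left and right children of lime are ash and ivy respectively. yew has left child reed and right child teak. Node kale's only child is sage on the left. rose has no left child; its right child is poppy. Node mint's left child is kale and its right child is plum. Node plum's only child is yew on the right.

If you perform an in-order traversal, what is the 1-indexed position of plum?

In-order visits the left subtree, then the node, then the right subtree.
At fir: go left to elm.
  At elm: go left to rose.
    At rose: no left child.
    Visit rose.
    At rose: go right to poppy.
      poppy is a leaf — visit poppy.
  Visit elm.
  At elm: go right to lime.
    At lime: go left to ash.
      ash is a leaf — visit ash.
    Visit lime.
    At lime: go right to ivy.
      ivy is a leaf — visit ivy.
Visit fir.
At fir: go right to mint.
  At mint: go left to kale.
    At kale: go left to sage.
      sage is a leaf — visit sage.
    Visit kale.
    At kale: no right child.
  Visit mint.
  At mint: go right to plum.
    At plum: no left child.
    Visit plum.
    At plum: go right to yew.
      At yew: go left to reed.
        reed is a leaf — visit reed.
      Visit yew.
      At yew: go right to teak.
        teak is a leaf — visit teak.
Full in-order sequence: rose, poppy, elm, ash, lime, ivy, fir, sage, kale, mint, plum, reed, yew, teak.

11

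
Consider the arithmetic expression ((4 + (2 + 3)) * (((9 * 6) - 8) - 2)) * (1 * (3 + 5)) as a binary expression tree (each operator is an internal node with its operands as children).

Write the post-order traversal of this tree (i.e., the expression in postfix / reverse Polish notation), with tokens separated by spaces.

Post-order on an expression tree gives postfix notation: for each operator, emit left operand, right operand, then the operator.

4 2 3 + + 9 6 * 8 - 2 - * 1 3 5 + * *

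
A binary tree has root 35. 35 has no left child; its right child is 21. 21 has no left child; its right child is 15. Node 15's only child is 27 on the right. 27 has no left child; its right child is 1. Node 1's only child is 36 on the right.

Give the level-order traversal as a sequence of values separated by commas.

35, 21, 15, 27, 1, 36

Level-order visits nodes level by level from the root, left to right within each level.
Level 0: 35
Level 1: 21
Level 2: 15
Level 3: 27
Level 4: 1
Level 5: 36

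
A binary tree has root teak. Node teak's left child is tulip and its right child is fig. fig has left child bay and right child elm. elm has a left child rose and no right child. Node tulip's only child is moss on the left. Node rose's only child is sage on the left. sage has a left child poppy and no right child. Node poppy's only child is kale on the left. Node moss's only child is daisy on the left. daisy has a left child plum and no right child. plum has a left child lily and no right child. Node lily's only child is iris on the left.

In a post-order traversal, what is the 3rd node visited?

Post-order visits the left subtree, then the right subtree, then the node.
At teak: go left to tulip.
  At tulip: go left to moss.
    At moss: go left to daisy.
      At daisy: go left to plum.
        At plum: go left to lily.
          At lily: go left to iris.
            iris is a leaf — visit iris.
          At lily: no right child.
          Visit lily.
        At plum: no right child.
        Visit plum.
      At daisy: no right child.
      Visit daisy.
    At moss: no right child.
    Visit moss.
  At tulip: no right child.
  Visit tulip.
At teak: go right to fig.
  At fig: go left to bay.
    bay is a leaf — visit bay.
  At fig: go right to elm.
    At elm: go left to rose.
      At rose: go left to sage.
        At sage: go left to poppy.
          At poppy: go left to kale.
            kale is a leaf — visit kale.
          At poppy: no right child.
          Visit poppy.
        At sage: no right child.
        Visit sage.
      At rose: no right child.
      Visit rose.
    At elm: no right child.
    Visit elm.
  Visit fig.
Visit teak.
Full post-order sequence: iris, lily, plum, daisy, moss, tulip, bay, kale, poppy, sage, rose, elm, fig, teak.

plum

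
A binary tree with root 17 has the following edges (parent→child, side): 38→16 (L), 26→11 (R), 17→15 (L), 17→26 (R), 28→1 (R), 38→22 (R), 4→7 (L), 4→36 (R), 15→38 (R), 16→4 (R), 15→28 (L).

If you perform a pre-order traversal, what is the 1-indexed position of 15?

Pre-order visits the node, then its left subtree, then its right subtree.
Visit 17.
At 17: go left to 15.
  Visit 15.
  At 15: go left to 28.
    Visit 28.
    At 28: no left child.
    At 28: go right to 1.
      1 is a leaf — visit 1.
  At 15: go right to 38.
    Visit 38.
    At 38: go left to 16.
      Visit 16.
      At 16: no left child.
      At 16: go right to 4.
        Visit 4.
        At 4: go left to 7.
          7 is a leaf — visit 7.
        At 4: go right to 36.
          36 is a leaf — visit 36.
    At 38: go right to 22.
      22 is a leaf — visit 22.
At 17: go right to 26.
  Visit 26.
  At 26: no left child.
  At 26: go right to 11.
    11 is a leaf — visit 11.
Full pre-order sequence: 17, 15, 28, 1, 38, 16, 4, 7, 36, 22, 26, 11.

2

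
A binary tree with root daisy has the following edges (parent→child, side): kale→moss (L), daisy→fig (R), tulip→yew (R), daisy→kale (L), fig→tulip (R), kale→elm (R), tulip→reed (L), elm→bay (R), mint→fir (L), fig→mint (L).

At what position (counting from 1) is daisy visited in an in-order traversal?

In-order visits the left subtree, then the node, then the right subtree.
At daisy: go left to kale.
  At kale: go left to moss.
    moss is a leaf — visit moss.
  Visit kale.
  At kale: go right to elm.
    At elm: no left child.
    Visit elm.
    At elm: go right to bay.
      bay is a leaf — visit bay.
Visit daisy.
At daisy: go right to fig.
  At fig: go left to mint.
    At mint: go left to fir.
      fir is a leaf — visit fir.
    Visit mint.
    At mint: no right child.
  Visit fig.
  At fig: go right to tulip.
    At tulip: go left to reed.
      reed is a leaf — visit reed.
    Visit tulip.
    At tulip: go right to yew.
      yew is a leaf — visit yew.
Full in-order sequence: moss, kale, elm, bay, daisy, fir, mint, fig, reed, tulip, yew.

5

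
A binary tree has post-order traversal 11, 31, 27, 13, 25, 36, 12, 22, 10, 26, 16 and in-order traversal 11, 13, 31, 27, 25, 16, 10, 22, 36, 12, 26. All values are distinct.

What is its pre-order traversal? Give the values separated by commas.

16, 25, 13, 11, 27, 31, 26, 10, 22, 12, 36

The last element of post-order is the root; it splits in-order into left and right subtrees.
Root 16: left subtree has 5 nodes {11, 13, 31, 27, 25}, right has 5 {10, 22, 36, 12, 26}.
  Root 25: left subtree has 4 nodes {11, 13, 31, 27}, right has 0 { }.
    Root 13: left subtree has 1 node {11}, right has 2 {31, 27}.
      Root 27: left subtree has 1 node {31}, right has 0 { }.
  Root 26: left subtree has 4 nodes {10, 22, 36, 12}, right has 0 { }.
    Root 10: left subtree has 0 nodes { }, right has 3 {22, 36, 12}.
      Root 22: left subtree has 0 nodes { }, right has 2 {36, 12}.
        Root 12: left subtree has 1 node {36}, right has 0 { }.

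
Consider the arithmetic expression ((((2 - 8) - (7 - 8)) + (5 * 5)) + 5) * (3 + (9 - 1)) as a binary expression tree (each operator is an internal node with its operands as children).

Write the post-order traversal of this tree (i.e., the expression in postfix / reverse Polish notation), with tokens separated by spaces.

2 8 - 7 8 - - 5 5 * + 5 + 3 9 1 - + *

Post-order on an expression tree gives postfix notation: for each operator, emit left operand, right operand, then the operator.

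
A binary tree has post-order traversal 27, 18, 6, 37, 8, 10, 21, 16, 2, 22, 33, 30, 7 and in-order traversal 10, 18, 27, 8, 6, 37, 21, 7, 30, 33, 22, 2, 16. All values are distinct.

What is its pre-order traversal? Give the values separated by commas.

The last element of post-order is the root; it splits in-order into left and right subtrees.
Root 7: left subtree has 7 nodes {10, 18, 27, 8, 6, 37, 21}, right has 5 {30, 33, 22, 2, 16}.
  Root 21: left subtree has 6 nodes {10, 18, 27, 8, 6, 37}, right has 0 { }.
    Root 10: left subtree has 0 nodes { }, right has 5 {18, 27, 8, 6, 37}.
      Root 8: left subtree has 2 nodes {18, 27}, right has 2 {6, 37}.
        Root 18: left subtree has 0 nodes { }, right has 1 {27}.
        Root 37: left subtree has 1 node {6}, right has 0 { }.
  Root 30: left subtree has 0 nodes { }, right has 4 {33, 22, 2, 16}.
    Root 33: left subtree has 0 nodes { }, right has 3 {22, 2, 16}.
      Root 22: left subtree has 0 nodes { }, right has 2 {2, 16}.
        Root 2: left subtree has 0 nodes { }, right has 1 {16}.

7, 21, 10, 8, 18, 27, 37, 6, 30, 33, 22, 2, 16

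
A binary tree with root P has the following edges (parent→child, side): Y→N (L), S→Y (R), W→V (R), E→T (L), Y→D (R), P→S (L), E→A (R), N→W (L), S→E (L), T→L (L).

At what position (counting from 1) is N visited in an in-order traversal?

8

In-order visits the left subtree, then the node, then the right subtree.
At P: go left to S.
  At S: go left to E.
    At E: go left to T.
      At T: go left to L.
        L is a leaf — visit L.
      Visit T.
      At T: no right child.
    Visit E.
    At E: go right to A.
      A is a leaf — visit A.
  Visit S.
  At S: go right to Y.
    At Y: go left to N.
      At N: go left to W.
        At W: no left child.
        Visit W.
        At W: go right to V.
          V is a leaf — visit V.
      Visit N.
      At N: no right child.
    Visit Y.
    At Y: go right to D.
      D is a leaf — visit D.
Visit P.
At P: no right child.
Full in-order sequence: L, T, E, A, S, W, V, N, Y, D, P.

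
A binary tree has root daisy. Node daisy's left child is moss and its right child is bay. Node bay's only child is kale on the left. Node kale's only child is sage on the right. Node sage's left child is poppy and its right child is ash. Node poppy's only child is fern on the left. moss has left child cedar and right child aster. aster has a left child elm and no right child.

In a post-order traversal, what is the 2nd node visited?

Post-order visits the left subtree, then the right subtree, then the node.
At daisy: go left to moss.
  At moss: go left to cedar.
    cedar is a leaf — visit cedar.
  At moss: go right to aster.
    At aster: go left to elm.
      elm is a leaf — visit elm.
    At aster: no right child.
    Visit aster.
  Visit moss.
At daisy: go right to bay.
  At bay: go left to kale.
    At kale: no left child.
    At kale: go right to sage.
      At sage: go left to poppy.
        At poppy: go left to fern.
          fern is a leaf — visit fern.
        At poppy: no right child.
        Visit poppy.
      At sage: go right to ash.
        ash is a leaf — visit ash.
      Visit sage.
    Visit kale.
  At bay: no right child.
  Visit bay.
Visit daisy.
Full post-order sequence: cedar, elm, aster, moss, fern, poppy, ash, sage, kale, bay, daisy.

elm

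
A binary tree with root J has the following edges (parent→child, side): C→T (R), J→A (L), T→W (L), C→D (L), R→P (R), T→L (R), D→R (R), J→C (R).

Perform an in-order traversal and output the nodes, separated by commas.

In-order visits the left subtree, then the node, then the right subtree.
At J: go left to A.
  A is a leaf — visit A.
Visit J.
At J: go right to C.
  At C: go left to D.
    At D: no left child.
    Visit D.
    At D: go right to R.
      At R: no left child.
      Visit R.
      At R: go right to P.
        P is a leaf — visit P.
  Visit C.
  At C: go right to T.
    At T: go left to W.
      W is a leaf — visit W.
    Visit T.
    At T: go right to L.
      L is a leaf — visit L.

A, J, D, R, P, C, W, T, L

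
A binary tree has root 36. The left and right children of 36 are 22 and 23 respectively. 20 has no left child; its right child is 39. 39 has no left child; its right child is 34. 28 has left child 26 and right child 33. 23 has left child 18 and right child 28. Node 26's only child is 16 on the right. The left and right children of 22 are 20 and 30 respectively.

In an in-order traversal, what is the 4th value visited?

22

In-order visits the left subtree, then the node, then the right subtree.
At 36: go left to 22.
  At 22: go left to 20.
    At 20: no left child.
    Visit 20.
    At 20: go right to 39.
      At 39: no left child.
      Visit 39.
      At 39: go right to 34.
        34 is a leaf — visit 34.
  Visit 22.
  At 22: go right to 30.
    30 is a leaf — visit 30.
Visit 36.
At 36: go right to 23.
  At 23: go left to 18.
    18 is a leaf — visit 18.
  Visit 23.
  At 23: go right to 28.
    At 28: go left to 26.
      At 26: no left child.
      Visit 26.
      At 26: go right to 16.
        16 is a leaf — visit 16.
    Visit 28.
    At 28: go right to 33.
      33 is a leaf — visit 33.
Full in-order sequence: 20, 39, 34, 22, 30, 36, 18, 23, 26, 16, 28, 33.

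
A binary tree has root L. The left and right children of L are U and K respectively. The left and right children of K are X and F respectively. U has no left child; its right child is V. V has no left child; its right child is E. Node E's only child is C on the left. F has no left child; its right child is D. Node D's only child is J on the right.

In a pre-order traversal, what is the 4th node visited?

Pre-order visits the node, then its left subtree, then its right subtree.
Visit L.
At L: go left to U.
  Visit U.
  At U: no left child.
  At U: go right to V.
    Visit V.
    At V: no left child.
    At V: go right to E.
      Visit E.
      At E: go left to C.
        C is a leaf — visit C.
      At E: no right child.
At L: go right to K.
  Visit K.
  At K: go left to X.
    X is a leaf — visit X.
  At K: go right to F.
    Visit F.
    At F: no left child.
    At F: go right to D.
      Visit D.
      At D: no left child.
      At D: go right to J.
        J is a leaf — visit J.
Full pre-order sequence: L, U, V, E, C, K, X, F, D, J.

E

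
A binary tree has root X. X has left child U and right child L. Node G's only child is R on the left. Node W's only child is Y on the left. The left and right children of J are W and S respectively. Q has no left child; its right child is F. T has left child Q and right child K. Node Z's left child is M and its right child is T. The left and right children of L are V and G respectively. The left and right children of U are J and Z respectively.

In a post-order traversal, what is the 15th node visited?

Post-order visits the left subtree, then the right subtree, then the node.
At X: go left to U.
  At U: go left to J.
    At J: go left to W.
      At W: go left to Y.
        Y is a leaf — visit Y.
      At W: no right child.
      Visit W.
    At J: go right to S.
      S is a leaf — visit S.
    Visit J.
  At U: go right to Z.
    At Z: go left to M.
      M is a leaf — visit M.
    At Z: go right to T.
      At T: go left to Q.
        At Q: no left child.
        At Q: go right to F.
          F is a leaf — visit F.
        Visit Q.
      At T: go right to K.
        K is a leaf — visit K.
      Visit T.
    Visit Z.
  Visit U.
At X: go right to L.
  At L: go left to V.
    V is a leaf — visit V.
  At L: go right to G.
    At G: go left to R.
      R is a leaf — visit R.
    At G: no right child.
    Visit G.
  Visit L.
Visit X.
Full post-order sequence: Y, W, S, J, M, F, Q, K, T, Z, U, V, R, G, L, X.

L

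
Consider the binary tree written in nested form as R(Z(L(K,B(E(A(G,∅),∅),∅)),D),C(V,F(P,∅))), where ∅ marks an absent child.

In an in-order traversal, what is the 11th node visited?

In-order visits the left subtree, then the node, then the right subtree.
At R: go left to Z.
  At Z: go left to L.
    At L: go left to K.
      K is a leaf — visit K.
    Visit L.
    At L: go right to B.
      At B: go left to E.
        At E: go left to A.
          At A: go left to G.
            G is a leaf — visit G.
          Visit A.
          At A: no right child.
        Visit E.
        At E: no right child.
      Visit B.
      At B: no right child.
  Visit Z.
  At Z: go right to D.
    D is a leaf — visit D.
Visit R.
At R: go right to C.
  At C: go left to V.
    V is a leaf — visit V.
  Visit C.
  At C: go right to F.
    At F: go left to P.
      P is a leaf — visit P.
    Visit F.
    At F: no right child.
Full in-order sequence: K, L, G, A, E, B, Z, D, R, V, C, P, F.

C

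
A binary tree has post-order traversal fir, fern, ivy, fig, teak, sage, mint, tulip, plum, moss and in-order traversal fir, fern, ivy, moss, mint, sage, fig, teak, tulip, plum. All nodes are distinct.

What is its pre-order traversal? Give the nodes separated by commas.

moss, ivy, fern, fir, plum, tulip, mint, sage, teak, fig

The last element of post-order is the root; it splits in-order into left and right subtrees.
Root moss: left subtree has 3 nodes {fir, fern, ivy}, right has 6 {mint, sage, fig, teak, tulip, plum}.
  Root ivy: left subtree has 2 nodes {fir, fern}, right has 0 { }.
    Root fern: left subtree has 1 node {fir}, right has 0 { }.
  Root plum: left subtree has 5 nodes {mint, sage, fig, teak, tulip}, right has 0 { }.
    Root tulip: left subtree has 4 nodes {mint, sage, fig, teak}, right has 0 { }.
      Root mint: left subtree has 0 nodes { }, right has 3 {sage, fig, teak}.
        Root sage: left subtree has 0 nodes { }, right has 2 {fig, teak}.
          Root teak: left subtree has 1 node {fig}, right has 0 { }.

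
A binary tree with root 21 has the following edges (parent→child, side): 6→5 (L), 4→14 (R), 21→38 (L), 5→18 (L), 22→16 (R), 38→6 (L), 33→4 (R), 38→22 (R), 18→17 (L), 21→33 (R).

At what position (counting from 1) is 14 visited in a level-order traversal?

Level-order visits nodes level by level from the root, left to right within each level.
Level 0: 21
Level 1: 38, 33
Level 2: 6, 22, 4
Level 3: 5, 16, 14
Level 4: 18
Level 5: 17
Full level-order sequence: 21, 38, 33, 6, 22, 4, 5, 16, 14, 18, 17.

9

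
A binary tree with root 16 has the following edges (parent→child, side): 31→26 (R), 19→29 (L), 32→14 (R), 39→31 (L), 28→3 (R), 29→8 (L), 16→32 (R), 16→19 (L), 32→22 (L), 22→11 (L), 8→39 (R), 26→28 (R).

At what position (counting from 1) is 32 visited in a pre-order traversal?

Pre-order visits the node, then its left subtree, then its right subtree.
Visit 16.
At 16: go left to 19.
  Visit 19.
  At 19: go left to 29.
    Visit 29.
    At 29: go left to 8.
      Visit 8.
      At 8: no left child.
      At 8: go right to 39.
        Visit 39.
        At 39: go left to 31.
          Visit 31.
          At 31: no left child.
          At 31: go right to 26.
            Visit 26.
            At 26: no left child.
            At 26: go right to 28.
              Visit 28.
              At 28: no left child.
              At 28: go right to 3.
                3 is a leaf — visit 3.
        At 39: no right child.
    At 29: no right child.
  At 19: no right child.
At 16: go right to 32.
  Visit 32.
  At 32: go left to 22.
    Visit 22.
    At 22: go left to 11.
      11 is a leaf — visit 11.
    At 22: no right child.
  At 32: go right to 14.
    14 is a leaf — visit 14.
Full pre-order sequence: 16, 19, 29, 8, 39, 31, 26, 28, 3, 32, 22, 11, 14.

10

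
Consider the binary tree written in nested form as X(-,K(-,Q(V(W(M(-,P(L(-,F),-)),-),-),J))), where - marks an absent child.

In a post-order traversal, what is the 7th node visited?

J

Post-order visits the left subtree, then the right subtree, then the node.
At X: no left child.
At X: go right to K.
  At K: no left child.
  At K: go right to Q.
    At Q: go left to V.
      At V: go left to W.
        At W: go left to M.
          At M: no left child.
          At M: go right to P.
            At P: go left to L.
              At L: no left child.
              At L: go right to F.
                F is a leaf — visit F.
              Visit L.
            At P: no right child.
            Visit P.
          Visit M.
        At W: no right child.
        Visit W.
      At V: no right child.
      Visit V.
    At Q: go right to J.
      J is a leaf — visit J.
    Visit Q.
  Visit K.
Visit X.
Full post-order sequence: F, L, P, M, W, V, J, Q, K, X.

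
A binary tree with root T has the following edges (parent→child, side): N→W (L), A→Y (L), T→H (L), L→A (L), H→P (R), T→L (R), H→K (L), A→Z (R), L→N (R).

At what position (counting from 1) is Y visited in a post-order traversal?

4

Post-order visits the left subtree, then the right subtree, then the node.
At T: go left to H.
  At H: go left to K.
    K is a leaf — visit K.
  At H: go right to P.
    P is a leaf — visit P.
  Visit H.
At T: go right to L.
  At L: go left to A.
    At A: go left to Y.
      Y is a leaf — visit Y.
    At A: go right to Z.
      Z is a leaf — visit Z.
    Visit A.
  At L: go right to N.
    At N: go left to W.
      W is a leaf — visit W.
    At N: no right child.
    Visit N.
  Visit L.
Visit T.
Full post-order sequence: K, P, H, Y, Z, A, W, N, L, T.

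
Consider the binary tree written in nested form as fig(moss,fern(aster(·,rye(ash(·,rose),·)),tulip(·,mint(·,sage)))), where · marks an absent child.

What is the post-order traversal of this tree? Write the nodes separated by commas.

moss, rose, ash, rye, aster, sage, mint, tulip, fern, fig

Post-order visits the left subtree, then the right subtree, then the node.
At fig: go left to moss.
  moss is a leaf — visit moss.
At fig: go right to fern.
  At fern: go left to aster.
    At aster: no left child.
    At aster: go right to rye.
      At rye: go left to ash.
        At ash: no left child.
        At ash: go right to rose.
          rose is a leaf — visit rose.
        Visit ash.
      At rye: no right child.
      Visit rye.
    Visit aster.
  At fern: go right to tulip.
    At tulip: no left child.
    At tulip: go right to mint.
      At mint: no left child.
      At mint: go right to sage.
        sage is a leaf — visit sage.
      Visit mint.
    Visit tulip.
  Visit fern.
Visit fig.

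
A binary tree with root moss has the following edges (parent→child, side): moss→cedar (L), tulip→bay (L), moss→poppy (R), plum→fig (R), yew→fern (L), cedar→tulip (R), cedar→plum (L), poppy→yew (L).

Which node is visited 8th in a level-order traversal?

bay

Level-order visits nodes level by level from the root, left to right within each level.
Level 0: moss
Level 1: cedar, poppy
Level 2: plum, tulip, yew
Level 3: fig, bay, fern
Full level-order sequence: moss, cedar, poppy, plum, tulip, yew, fig, bay, fern.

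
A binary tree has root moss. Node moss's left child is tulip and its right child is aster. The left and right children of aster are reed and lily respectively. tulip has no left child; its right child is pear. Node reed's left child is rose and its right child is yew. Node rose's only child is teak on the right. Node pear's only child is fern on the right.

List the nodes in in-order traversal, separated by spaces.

In-order visits the left subtree, then the node, then the right subtree.
At moss: go left to tulip.
  At tulip: no left child.
  Visit tulip.
  At tulip: go right to pear.
    At pear: no left child.
    Visit pear.
    At pear: go right to fern.
      fern is a leaf — visit fern.
Visit moss.
At moss: go right to aster.
  At aster: go left to reed.
    At reed: go left to rose.
      At rose: no left child.
      Visit rose.
      At rose: go right to teak.
        teak is a leaf — visit teak.
    Visit reed.
    At reed: go right to yew.
      yew is a leaf — visit yew.
  Visit aster.
  At aster: go right to lily.
    lily is a leaf — visit lily.

tulip pear fern moss rose teak reed yew aster lily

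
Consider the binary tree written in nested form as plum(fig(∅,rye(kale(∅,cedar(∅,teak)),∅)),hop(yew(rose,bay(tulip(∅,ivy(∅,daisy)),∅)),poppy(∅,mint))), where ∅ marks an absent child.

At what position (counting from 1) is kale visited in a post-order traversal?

3

Post-order visits the left subtree, then the right subtree, then the node.
At plum: go left to fig.
  At fig: no left child.
  At fig: go right to rye.
    At rye: go left to kale.
      At kale: no left child.
      At kale: go right to cedar.
        At cedar: no left child.
        At cedar: go right to teak.
          teak is a leaf — visit teak.
        Visit cedar.
      Visit kale.
    At rye: no right child.
    Visit rye.
  Visit fig.
At plum: go right to hop.
  At hop: go left to yew.
    At yew: go left to rose.
      rose is a leaf — visit rose.
    At yew: go right to bay.
      At bay: go left to tulip.
        At tulip: no left child.
        At tulip: go right to ivy.
          At ivy: no left child.
          At ivy: go right to daisy.
            daisy is a leaf — visit daisy.
          Visit ivy.
        Visit tulip.
      At bay: no right child.
      Visit bay.
    Visit yew.
  At hop: go right to poppy.
    At poppy: no left child.
    At poppy: go right to mint.
      mint is a leaf — visit mint.
    Visit poppy.
  Visit hop.
Visit plum.
Full post-order sequence: teak, cedar, kale, rye, fig, rose, daisy, ivy, tulip, bay, yew, mint, poppy, hop, plum.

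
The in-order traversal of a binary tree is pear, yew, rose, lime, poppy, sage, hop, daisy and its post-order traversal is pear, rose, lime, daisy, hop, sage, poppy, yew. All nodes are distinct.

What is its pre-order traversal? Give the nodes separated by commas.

yew, pear, poppy, lime, rose, sage, hop, daisy

The last element of post-order is the root; it splits in-order into left and right subtrees.
Root yew: left subtree has 1 node {pear}, right has 6 {rose, lime, poppy, sage, hop, daisy}.
  Root poppy: left subtree has 2 nodes {rose, lime}, right has 3 {sage, hop, daisy}.
    Root lime: left subtree has 1 node {rose}, right has 0 { }.
    Root sage: left subtree has 0 nodes { }, right has 2 {hop, daisy}.
      Root hop: left subtree has 0 nodes { }, right has 1 {daisy}.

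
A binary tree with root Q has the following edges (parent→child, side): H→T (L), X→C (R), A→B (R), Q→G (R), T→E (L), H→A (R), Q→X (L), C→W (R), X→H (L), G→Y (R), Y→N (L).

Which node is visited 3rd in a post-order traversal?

B

Post-order visits the left subtree, then the right subtree, then the node.
At Q: go left to X.
  At X: go left to H.
    At H: go left to T.
      At T: go left to E.
        E is a leaf — visit E.
      At T: no right child.
      Visit T.
    At H: go right to A.
      At A: no left child.
      At A: go right to B.
        B is a leaf — visit B.
      Visit A.
    Visit H.
  At X: go right to C.
    At C: no left child.
    At C: go right to W.
      W is a leaf — visit W.
    Visit C.
  Visit X.
At Q: go right to G.
  At G: no left child.
  At G: go right to Y.
    At Y: go left to N.
      N is a leaf — visit N.
    At Y: no right child.
    Visit Y.
  Visit G.
Visit Q.
Full post-order sequence: E, T, B, A, H, W, C, X, N, Y, G, Q.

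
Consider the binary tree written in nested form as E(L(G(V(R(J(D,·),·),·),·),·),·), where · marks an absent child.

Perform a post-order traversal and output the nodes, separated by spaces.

Post-order visits the left subtree, then the right subtree, then the node.
At E: go left to L.
  At L: go left to G.
    At G: go left to V.
      At V: go left to R.
        At R: go left to J.
          At J: go left to D.
            D is a leaf — visit D.
          At J: no right child.
          Visit J.
        At R: no right child.
        Visit R.
      At V: no right child.
      Visit V.
    At G: no right child.
    Visit G.
  At L: no right child.
  Visit L.
At E: no right child.
Visit E.

D J R V G L E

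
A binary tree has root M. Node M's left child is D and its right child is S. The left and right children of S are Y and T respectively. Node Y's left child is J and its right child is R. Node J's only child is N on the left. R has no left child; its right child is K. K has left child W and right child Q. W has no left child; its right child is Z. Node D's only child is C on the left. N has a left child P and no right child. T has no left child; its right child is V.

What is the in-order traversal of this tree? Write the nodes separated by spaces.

C D M P N J Y R W Z K Q S T V

In-order visits the left subtree, then the node, then the right subtree.
At M: go left to D.
  At D: go left to C.
    C is a leaf — visit C.
  Visit D.
  At D: no right child.
Visit M.
At M: go right to S.
  At S: go left to Y.
    At Y: go left to J.
      At J: go left to N.
        At N: go left to P.
          P is a leaf — visit P.
        Visit N.
        At N: no right child.
      Visit J.
      At J: no right child.
    Visit Y.
    At Y: go right to R.
      At R: no left child.
      Visit R.
      At R: go right to K.
        At K: go left to W.
          At W: no left child.
          Visit W.
          At W: go right to Z.
            Z is a leaf — visit Z.
        Visit K.
        At K: go right to Q.
          Q is a leaf — visit Q.
  Visit S.
  At S: go right to T.
    At T: no left child.
    Visit T.
    At T: go right to V.
      V is a leaf — visit V.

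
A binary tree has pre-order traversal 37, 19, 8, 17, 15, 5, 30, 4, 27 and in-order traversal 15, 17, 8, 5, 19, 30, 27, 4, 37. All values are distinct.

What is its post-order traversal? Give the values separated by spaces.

15 17 5 8 27 4 30 19 37

The first element of pre-order is the root; it splits in-order into left and right subtrees.
Root 37: left subtree has 8 nodes {15, 17, 8, 5, 19, 30, 27, 4}, right has 0 { }.
  Root 19: left subtree has 4 nodes {15, 17, 8, 5}, right has 3 {30, 27, 4}.
    Root 8: left subtree has 2 nodes {15, 17}, right has 1 {5}.
      Root 17: left subtree has 1 node {15}, right has 0 { }.
    Root 30: left subtree has 0 nodes { }, right has 2 {27, 4}.
      Root 4: left subtree has 1 node {27}, right has 0 { }.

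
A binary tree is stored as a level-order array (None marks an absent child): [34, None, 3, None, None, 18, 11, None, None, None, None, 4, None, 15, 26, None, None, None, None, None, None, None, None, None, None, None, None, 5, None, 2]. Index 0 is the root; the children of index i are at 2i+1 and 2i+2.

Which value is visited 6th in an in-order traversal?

15

In-order visits the left subtree, then the node, then the right subtree.
At 34: no left child.
Visit 34.
At 34: go right to 3.
  At 3: go left to 18.
    At 18: go left to 4.
      4 is a leaf — visit 4.
    Visit 18.
    At 18: no right child.
  Visit 3.
  At 3: go right to 11.
    At 11: go left to 15.
      At 15: go left to 5.
        5 is a leaf — visit 5.
      Visit 15.
      At 15: no right child.
    Visit 11.
    At 11: go right to 26.
      At 26: go left to 2.
        2 is a leaf — visit 2.
      Visit 26.
      At 26: no right child.
Full in-order sequence: 34, 4, 18, 3, 5, 15, 11, 2, 26.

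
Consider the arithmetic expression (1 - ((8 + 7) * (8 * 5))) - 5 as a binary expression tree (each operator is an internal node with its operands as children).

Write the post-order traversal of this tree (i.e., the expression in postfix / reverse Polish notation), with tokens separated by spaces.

1 8 7 + 8 5 * * - 5 -

Post-order on an expression tree gives postfix notation: for each operator, emit left operand, right operand, then the operator.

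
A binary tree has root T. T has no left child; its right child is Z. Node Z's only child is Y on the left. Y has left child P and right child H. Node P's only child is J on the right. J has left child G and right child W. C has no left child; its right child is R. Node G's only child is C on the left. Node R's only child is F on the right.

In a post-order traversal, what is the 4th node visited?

Post-order visits the left subtree, then the right subtree, then the node.
At T: no left child.
At T: go right to Z.
  At Z: go left to Y.
    At Y: go left to P.
      At P: no left child.
      At P: go right to J.
        At J: go left to G.
          At G: go left to C.
            At C: no left child.
            At C: go right to R.
              At R: no left child.
              At R: go right to F.
                F is a leaf — visit F.
              Visit R.
            Visit C.
          At G: no right child.
          Visit G.
        At J: go right to W.
          W is a leaf — visit W.
        Visit J.
      Visit P.
    At Y: go right to H.
      H is a leaf — visit H.
    Visit Y.
  At Z: no right child.
  Visit Z.
Visit T.
Full post-order sequence: F, R, C, G, W, J, P, H, Y, Z, T.

G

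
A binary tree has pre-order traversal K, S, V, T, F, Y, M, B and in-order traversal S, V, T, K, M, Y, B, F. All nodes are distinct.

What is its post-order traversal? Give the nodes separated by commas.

T, V, S, M, B, Y, F, K

The first element of pre-order is the root; it splits in-order into left and right subtrees.
Root K: left subtree has 3 nodes {S, V, T}, right has 4 {M, Y, B, F}.
  Root S: left subtree has 0 nodes { }, right has 2 {V, T}.
    Root V: left subtree has 0 nodes { }, right has 1 {T}.
  Root F: left subtree has 3 nodes {M, Y, B}, right has 0 { }.
    Root Y: left subtree has 1 node {M}, right has 1 {B}.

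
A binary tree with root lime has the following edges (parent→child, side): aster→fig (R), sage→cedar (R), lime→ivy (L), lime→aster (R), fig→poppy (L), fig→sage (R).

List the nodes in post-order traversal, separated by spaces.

ivy poppy cedar sage fig aster lime

Post-order visits the left subtree, then the right subtree, then the node.
At lime: go left to ivy.
  ivy is a leaf — visit ivy.
At lime: go right to aster.
  At aster: no left child.
  At aster: go right to fig.
    At fig: go left to poppy.
      poppy is a leaf — visit poppy.
    At fig: go right to sage.
      At sage: no left child.
      At sage: go right to cedar.
        cedar is a leaf — visit cedar.
      Visit sage.
    Visit fig.
  Visit aster.
Visit lime.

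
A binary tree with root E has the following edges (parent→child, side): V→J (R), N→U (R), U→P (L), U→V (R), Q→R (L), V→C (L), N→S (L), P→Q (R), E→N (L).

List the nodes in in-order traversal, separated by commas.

In-order visits the left subtree, then the node, then the right subtree.
At E: go left to N.
  At N: go left to S.
    S is a leaf — visit S.
  Visit N.
  At N: go right to U.
    At U: go left to P.
      At P: no left child.
      Visit P.
      At P: go right to Q.
        At Q: go left to R.
          R is a leaf — visit R.
        Visit Q.
        At Q: no right child.
    Visit U.
    At U: go right to V.
      At V: go left to C.
        C is a leaf — visit C.
      Visit V.
      At V: go right to J.
        J is a leaf — visit J.
Visit E.
At E: no right child.

S, N, P, R, Q, U, C, V, J, E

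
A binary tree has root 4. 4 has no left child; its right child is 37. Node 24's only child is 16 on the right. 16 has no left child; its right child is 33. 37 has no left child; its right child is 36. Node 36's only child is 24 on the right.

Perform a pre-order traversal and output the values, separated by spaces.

4 37 36 24 16 33

Pre-order visits the node, then its left subtree, then its right subtree.
Visit 4.
At 4: no left child.
At 4: go right to 37.
  Visit 37.
  At 37: no left child.
  At 37: go right to 36.
    Visit 36.
    At 36: no left child.
    At 36: go right to 24.
      Visit 24.
      At 24: no left child.
      At 24: go right to 16.
        Visit 16.
        At 16: no left child.
        At 16: go right to 33.
          33 is a leaf — visit 33.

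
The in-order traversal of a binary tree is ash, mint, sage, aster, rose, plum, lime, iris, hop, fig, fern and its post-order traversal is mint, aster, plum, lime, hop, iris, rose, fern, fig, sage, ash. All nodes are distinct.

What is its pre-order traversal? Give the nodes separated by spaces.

ash sage mint fig rose aster iris lime plum hop fern

The last element of post-order is the root; it splits in-order into left and right subtrees.
Root ash: left subtree has 0 nodes { }, right has 10 {mint, sage, aster, rose, plum, lime, iris, hop, fig, fern}.
  Root sage: left subtree has 1 node {mint}, right has 8 {aster, rose, plum, lime, iris, hop, fig, fern}.
    Root fig: left subtree has 6 nodes {aster, rose, plum, lime, iris, hop}, right has 1 {fern}.
      Root rose: left subtree has 1 node {aster}, right has 4 {plum, lime, iris, hop}.
        Root iris: left subtree has 2 nodes {plum, lime}, right has 1 {hop}.
          Root lime: left subtree has 1 node {plum}, right has 0 { }.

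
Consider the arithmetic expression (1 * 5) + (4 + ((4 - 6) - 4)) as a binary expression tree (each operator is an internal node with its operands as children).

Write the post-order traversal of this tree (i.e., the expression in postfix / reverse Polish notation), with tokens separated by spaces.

1 5 * 4 4 6 - 4 - + +

Post-order on an expression tree gives postfix notation: for each operator, emit left operand, right operand, then the operator.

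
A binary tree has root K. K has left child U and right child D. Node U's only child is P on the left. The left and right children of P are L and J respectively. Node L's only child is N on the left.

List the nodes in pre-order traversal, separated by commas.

Pre-order visits the node, then its left subtree, then its right subtree.
Visit K.
At K: go left to U.
  Visit U.
  At U: go left to P.
    Visit P.
    At P: go left to L.
      Visit L.
      At L: go left to N.
        N is a leaf — visit N.
      At L: no right child.
    At P: go right to J.
      J is a leaf — visit J.
  At U: no right child.
At K: go right to D.
  D is a leaf — visit D.

K, U, P, L, N, J, D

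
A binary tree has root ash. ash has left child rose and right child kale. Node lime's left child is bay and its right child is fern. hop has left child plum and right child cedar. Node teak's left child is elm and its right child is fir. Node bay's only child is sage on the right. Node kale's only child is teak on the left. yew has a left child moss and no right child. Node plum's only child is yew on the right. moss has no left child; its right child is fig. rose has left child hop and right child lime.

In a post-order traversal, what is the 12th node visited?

Post-order visits the left subtree, then the right subtree, then the node.
At ash: go left to rose.
  At rose: go left to hop.
    At hop: go left to plum.
      At plum: no left child.
      At plum: go right to yew.
        At yew: go left to moss.
          At moss: no left child.
          At moss: go right to fig.
            fig is a leaf — visit fig.
          Visit moss.
        At yew: no right child.
        Visit yew.
      Visit plum.
    At hop: go right to cedar.
      cedar is a leaf — visit cedar.
    Visit hop.
  At rose: go right to lime.
    At lime: go left to bay.
      At bay: no left child.
      At bay: go right to sage.
        sage is a leaf — visit sage.
      Visit bay.
    At lime: go right to fern.
      fern is a leaf — visit fern.
    Visit lime.
  Visit rose.
At ash: go right to kale.
  At kale: go left to teak.
    At teak: go left to elm.
      elm is a leaf — visit elm.
    At teak: go right to fir.
      fir is a leaf — visit fir.
    Visit teak.
  At kale: no right child.
  Visit kale.
Visit ash.
Full post-order sequence: fig, moss, yew, plum, cedar, hop, sage, bay, fern, lime, rose, elm, fir, teak, kale, ash.

elm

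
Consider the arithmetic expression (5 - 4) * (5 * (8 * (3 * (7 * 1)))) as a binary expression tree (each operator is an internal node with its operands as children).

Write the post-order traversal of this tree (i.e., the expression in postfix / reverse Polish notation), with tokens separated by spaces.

5 4 - 5 8 3 7 1 * * * * *

Post-order on an expression tree gives postfix notation: for each operator, emit left operand, right operand, then the operator.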